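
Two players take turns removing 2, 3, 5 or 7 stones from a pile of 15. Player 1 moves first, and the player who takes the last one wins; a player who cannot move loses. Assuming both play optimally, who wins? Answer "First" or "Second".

Positions where the player to move wins (W) vs loses (L):
i:   0  1  2  3  4  5  6  7  8  9 10 11 12 13 14 15
     L  L  W  W  W  W  W  W  W  L  L  W  W  W  W  W
Position 15 is W, so the first player wins.

First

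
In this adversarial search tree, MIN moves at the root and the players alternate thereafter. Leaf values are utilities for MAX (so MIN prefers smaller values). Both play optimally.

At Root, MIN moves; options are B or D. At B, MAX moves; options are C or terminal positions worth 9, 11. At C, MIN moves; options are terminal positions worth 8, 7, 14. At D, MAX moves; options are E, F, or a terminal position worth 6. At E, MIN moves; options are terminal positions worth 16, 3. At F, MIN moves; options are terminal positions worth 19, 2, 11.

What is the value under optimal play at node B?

11

C: min(8, 7, 14) = 7
B: max(7, 9, 11) = 11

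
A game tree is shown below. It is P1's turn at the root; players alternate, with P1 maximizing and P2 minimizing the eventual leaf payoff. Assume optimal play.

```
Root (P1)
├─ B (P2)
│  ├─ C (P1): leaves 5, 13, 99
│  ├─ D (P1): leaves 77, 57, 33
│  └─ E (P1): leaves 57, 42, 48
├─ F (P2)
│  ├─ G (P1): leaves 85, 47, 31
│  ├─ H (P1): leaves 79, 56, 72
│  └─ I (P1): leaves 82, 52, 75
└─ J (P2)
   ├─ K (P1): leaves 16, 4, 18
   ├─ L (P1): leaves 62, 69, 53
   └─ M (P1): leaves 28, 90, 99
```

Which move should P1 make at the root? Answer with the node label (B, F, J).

F

C (P1): max(5, 13, 99) = 99
D (P1): max(77, 57, 33) = 77
E (P1): max(57, 42, 48) = 57
B (P2): min(99, 77, 57) = 57
G (P1): max(85, 47, 31) = 85
H (P1): max(79, 56, 72) = 79
I (P1): max(82, 52, 75) = 82
F (P2): min(85, 79, 82) = 79
K (P1): max(16, 4, 18) = 18
L (P1): max(62, 69, 53) = 69
M (P1): max(28, 90, 99) = 99
J (P2): min(18, 69, 99) = 18
Root (P1): max(57, 79, 18) = 79
P1 picks the child with the highest value: F (value 79).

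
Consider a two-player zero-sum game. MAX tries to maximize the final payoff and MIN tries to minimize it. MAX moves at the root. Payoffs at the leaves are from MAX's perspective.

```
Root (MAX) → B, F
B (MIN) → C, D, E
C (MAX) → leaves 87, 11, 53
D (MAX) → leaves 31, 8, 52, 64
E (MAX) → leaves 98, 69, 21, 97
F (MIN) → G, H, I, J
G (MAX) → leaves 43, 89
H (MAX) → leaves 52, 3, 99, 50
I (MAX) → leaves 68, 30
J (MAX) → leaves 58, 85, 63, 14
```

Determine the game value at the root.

C (MAX): max(87, 11, 53) = 87
D (MAX): max(31, 8, 52, 64) = 64
E (MAX): max(98, 69, 21, 97) = 98
B (MIN): min(87, 64, 98) = 64
G (MAX): max(43, 89) = 89
H (MAX): max(52, 3, 99, 50) = 99
I (MAX): max(68, 30) = 68
J (MAX): max(58, 85, 63, 14) = 85
F (MIN): min(89, 99, 68, 85) = 68
Root (MAX): max(64, 68) = 68

68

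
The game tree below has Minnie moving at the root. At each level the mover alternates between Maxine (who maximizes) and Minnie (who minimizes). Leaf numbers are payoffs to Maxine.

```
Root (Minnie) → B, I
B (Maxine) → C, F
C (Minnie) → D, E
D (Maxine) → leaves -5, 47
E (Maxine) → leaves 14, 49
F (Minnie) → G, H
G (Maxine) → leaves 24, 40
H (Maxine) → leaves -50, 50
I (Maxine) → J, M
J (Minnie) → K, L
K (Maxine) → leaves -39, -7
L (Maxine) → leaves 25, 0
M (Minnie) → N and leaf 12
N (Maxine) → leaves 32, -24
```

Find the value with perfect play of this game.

12

D (Maxine): max(-5, 47) = 47
E (Maxine): max(14, 49) = 49
C (Minnie): min(47, 49) = 47
G (Maxine): max(24, 40) = 40
H (Maxine): max(-50, 50) = 50
F (Minnie): min(40, 50) = 40
B (Maxine): max(47, 40) = 47
K (Maxine): max(-39, -7) = -7
L (Maxine): max(25, 0) = 25
J (Minnie): min(-7, 25) = -7
N (Maxine): max(32, -24) = 32
M (Minnie): min(32, 12) = 12
I (Maxine): max(-7, 12) = 12
Root (Minnie): min(47, 12) = 12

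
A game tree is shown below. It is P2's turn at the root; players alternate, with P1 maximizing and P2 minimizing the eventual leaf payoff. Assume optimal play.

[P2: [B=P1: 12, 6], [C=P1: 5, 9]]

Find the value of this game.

B (P1): max(12, 6) = 12
C (P1): max(5, 9) = 9
Root (P2): min(12, 9) = 9

9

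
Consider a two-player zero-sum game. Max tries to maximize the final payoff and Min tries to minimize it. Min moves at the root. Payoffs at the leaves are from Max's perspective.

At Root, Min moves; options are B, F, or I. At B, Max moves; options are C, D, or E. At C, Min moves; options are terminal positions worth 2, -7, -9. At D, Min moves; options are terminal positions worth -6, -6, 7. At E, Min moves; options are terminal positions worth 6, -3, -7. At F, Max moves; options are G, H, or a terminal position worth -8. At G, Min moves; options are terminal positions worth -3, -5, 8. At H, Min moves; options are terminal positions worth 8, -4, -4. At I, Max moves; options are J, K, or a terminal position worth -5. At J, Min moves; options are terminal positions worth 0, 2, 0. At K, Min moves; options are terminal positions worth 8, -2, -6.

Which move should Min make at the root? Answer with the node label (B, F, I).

C (Min): min(2, -7, -9) = -9
D (Min): min(-6, -6, 7) = -6
E (Min): min(6, -3, -7) = -7
B (Max): max(-9, -6, -7) = -6
G (Min): min(-3, -5, 8) = -5
H (Min): min(8, -4, -4) = -4
F (Max): max(-5, -4, -8) = -4
J (Min): min(0, 2, 0) = 0
K (Min): min(8, -2, -6) = -6
I (Max): max(0, -6, -5) = 0
Root (Min): min(-6, -4, 0) = -6
Min picks the child with the lowest value: B (value -6).

B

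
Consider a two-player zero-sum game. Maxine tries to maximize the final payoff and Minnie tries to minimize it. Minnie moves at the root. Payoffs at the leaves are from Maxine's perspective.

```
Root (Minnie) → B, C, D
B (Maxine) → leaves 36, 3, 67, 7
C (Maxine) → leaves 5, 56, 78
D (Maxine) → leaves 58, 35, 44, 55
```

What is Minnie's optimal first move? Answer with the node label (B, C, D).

D

B (Maxine): max(36, 3, 67, 7) = 67
C (Maxine): max(5, 56, 78) = 78
D (Maxine): max(58, 35, 44, 55) = 58
Root (Minnie): min(67, 78, 58) = 58
Minnie picks the child with the lowest value: D (value 58).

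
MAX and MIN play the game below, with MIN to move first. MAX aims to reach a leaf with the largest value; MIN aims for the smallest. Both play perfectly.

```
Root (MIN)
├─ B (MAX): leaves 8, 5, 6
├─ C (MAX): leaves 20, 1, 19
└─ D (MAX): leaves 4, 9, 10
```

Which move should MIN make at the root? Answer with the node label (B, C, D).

B (MAX): max(8, 5, 6) = 8
C (MAX): max(20, 1, 19) = 20
D (MAX): max(4, 9, 10) = 10
Root (MIN): min(8, 20, 10) = 8
MIN picks the child with the lowest value: B (value 8).

B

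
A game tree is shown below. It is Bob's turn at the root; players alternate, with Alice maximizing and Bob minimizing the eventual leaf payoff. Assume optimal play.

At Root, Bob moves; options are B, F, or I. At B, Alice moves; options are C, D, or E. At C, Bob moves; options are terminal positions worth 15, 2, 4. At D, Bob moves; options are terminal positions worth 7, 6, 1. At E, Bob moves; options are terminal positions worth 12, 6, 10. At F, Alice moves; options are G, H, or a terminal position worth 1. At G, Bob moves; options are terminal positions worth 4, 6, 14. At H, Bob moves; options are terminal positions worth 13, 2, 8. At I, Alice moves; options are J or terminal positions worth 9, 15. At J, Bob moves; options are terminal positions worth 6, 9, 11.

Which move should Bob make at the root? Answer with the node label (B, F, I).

F

C (Bob): min(15, 2, 4) = 2
D (Bob): min(7, 6, 1) = 1
E (Bob): min(12, 6, 10) = 6
B (Alice): max(2, 1, 6) = 6
G (Bob): min(4, 6, 14) = 4
H (Bob): min(13, 2, 8) = 2
F (Alice): max(4, 2, 1) = 4
J (Bob): min(6, 9, 11) = 6
I (Alice): max(6, 9, 15) = 15
Root (Bob): min(6, 4, 15) = 4
Bob picks the child with the lowest value: F (value 4).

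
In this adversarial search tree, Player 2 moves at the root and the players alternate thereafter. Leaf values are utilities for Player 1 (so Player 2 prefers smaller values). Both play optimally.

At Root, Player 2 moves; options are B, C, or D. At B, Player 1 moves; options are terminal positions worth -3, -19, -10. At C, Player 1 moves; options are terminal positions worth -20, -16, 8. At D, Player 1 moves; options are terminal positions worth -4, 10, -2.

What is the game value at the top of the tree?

-3

B (Player 1): max(-3, -19, -10) = -3
C (Player 1): max(-20, -16, 8) = 8
D (Player 1): max(-4, 10, -2) = 10
Root (Player 2): min(-3, 8, 10) = -3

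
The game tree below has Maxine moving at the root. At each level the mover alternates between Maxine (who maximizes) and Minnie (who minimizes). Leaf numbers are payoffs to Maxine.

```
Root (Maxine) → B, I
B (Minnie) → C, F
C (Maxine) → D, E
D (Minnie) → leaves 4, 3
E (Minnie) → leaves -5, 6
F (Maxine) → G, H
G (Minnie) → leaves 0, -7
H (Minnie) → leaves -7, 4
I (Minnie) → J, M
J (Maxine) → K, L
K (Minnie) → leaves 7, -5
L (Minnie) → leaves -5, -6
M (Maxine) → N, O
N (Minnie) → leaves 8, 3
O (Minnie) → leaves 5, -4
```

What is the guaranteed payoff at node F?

-7

G: min(0, -7) = -7
H: min(-7, 4) = -7
F: max(-7, -7) = -7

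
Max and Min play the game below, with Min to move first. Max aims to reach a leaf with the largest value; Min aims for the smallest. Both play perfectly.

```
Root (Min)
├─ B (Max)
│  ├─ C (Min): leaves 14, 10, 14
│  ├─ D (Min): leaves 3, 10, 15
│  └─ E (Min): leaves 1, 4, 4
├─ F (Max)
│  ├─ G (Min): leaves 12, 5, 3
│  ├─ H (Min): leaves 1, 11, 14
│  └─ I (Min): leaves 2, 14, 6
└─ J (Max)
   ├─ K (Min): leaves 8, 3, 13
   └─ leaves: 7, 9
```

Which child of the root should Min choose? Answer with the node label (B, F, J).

C (Min): min(14, 10, 14) = 10
D (Min): min(3, 10, 15) = 3
E (Min): min(1, 4, 4) = 1
B (Max): max(10, 3, 1) = 10
G (Min): min(12, 5, 3) = 3
H (Min): min(1, 11, 14) = 1
I (Min): min(2, 14, 6) = 2
F (Max): max(3, 1, 2) = 3
K (Min): min(8, 3, 13) = 3
J (Max): max(3, 7, 9) = 9
Root (Min): min(10, 3, 9) = 3
Min picks the child with the lowest value: F (value 3).

F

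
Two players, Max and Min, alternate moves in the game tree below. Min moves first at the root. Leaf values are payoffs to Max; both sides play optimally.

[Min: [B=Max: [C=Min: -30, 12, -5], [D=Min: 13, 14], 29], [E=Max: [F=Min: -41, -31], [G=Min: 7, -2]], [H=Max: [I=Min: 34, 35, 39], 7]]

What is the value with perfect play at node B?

29

C: min(-30, 12, -5) = -30
D: min(13, 14) = 13
B: max(-30, 13, 29) = 29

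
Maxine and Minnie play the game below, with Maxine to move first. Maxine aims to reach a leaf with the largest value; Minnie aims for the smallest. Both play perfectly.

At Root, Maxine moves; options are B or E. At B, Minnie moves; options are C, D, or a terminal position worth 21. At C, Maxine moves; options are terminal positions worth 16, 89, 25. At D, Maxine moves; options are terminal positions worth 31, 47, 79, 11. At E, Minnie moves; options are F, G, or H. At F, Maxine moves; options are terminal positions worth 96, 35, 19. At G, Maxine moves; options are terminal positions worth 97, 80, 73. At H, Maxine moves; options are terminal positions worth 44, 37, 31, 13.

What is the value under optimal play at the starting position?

44

C (Maxine): max(16, 89, 25) = 89
D (Maxine): max(31, 47, 79, 11) = 79
B (Minnie): min(89, 79, 21) = 21
F (Maxine): max(96, 35, 19) = 96
G (Maxine): max(97, 80, 73) = 97
H (Maxine): max(44, 37, 31, 13) = 44
E (Minnie): min(96, 97, 44) = 44
Root (Maxine): max(21, 44) = 44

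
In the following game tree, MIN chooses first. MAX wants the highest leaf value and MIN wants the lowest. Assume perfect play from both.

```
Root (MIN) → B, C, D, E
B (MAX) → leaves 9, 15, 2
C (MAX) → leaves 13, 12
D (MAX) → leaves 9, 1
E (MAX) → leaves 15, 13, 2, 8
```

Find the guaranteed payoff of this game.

9

B (MAX): max(9, 15, 2) = 15
C (MAX): max(13, 12) = 13
D (MAX): max(9, 1) = 9
E (MAX): max(15, 13, 2, 8) = 15
Root (MIN): min(15, 13, 9, 15) = 9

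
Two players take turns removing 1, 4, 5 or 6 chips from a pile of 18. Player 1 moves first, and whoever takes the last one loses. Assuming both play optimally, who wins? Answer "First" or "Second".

Positions where the player to move wins (W) vs loses (L):
i:   0  1  2  3  4  5  6  7  8  9 10 11 12 13 14 15 16 17 18
     W  L  W  L  W  W  W  W  W  W  L  W  L  W  W  W  W  W  W
Position 18 is W, so the first player wins.

First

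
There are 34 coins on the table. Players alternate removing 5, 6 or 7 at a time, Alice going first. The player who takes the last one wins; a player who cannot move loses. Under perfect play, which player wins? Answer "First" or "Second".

Positions where the player to move wins (W) vs loses (L):
i:   0  1  2  3  4  5  6  7  8  9 10 11 12 13 14 15 16 17 18 19 20 21 22 23 24 25 26 27 28 29 30 31 32 33 34
     L  L  L  L  L  W  W  W  W  W  W  W  L  L  L  L  L  W  W  W  W  W  W  W  L  L  L  L  L  W  W  W  W  W  W
Position 34 is W, so the first player wins.

First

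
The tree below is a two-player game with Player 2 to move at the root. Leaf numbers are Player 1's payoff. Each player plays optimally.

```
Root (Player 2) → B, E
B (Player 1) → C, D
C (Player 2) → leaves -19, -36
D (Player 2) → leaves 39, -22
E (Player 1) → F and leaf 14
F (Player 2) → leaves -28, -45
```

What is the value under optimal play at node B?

C: min(-19, -36) = -36
D: min(39, -22) = -22
B: max(-36, -22) = -22

-22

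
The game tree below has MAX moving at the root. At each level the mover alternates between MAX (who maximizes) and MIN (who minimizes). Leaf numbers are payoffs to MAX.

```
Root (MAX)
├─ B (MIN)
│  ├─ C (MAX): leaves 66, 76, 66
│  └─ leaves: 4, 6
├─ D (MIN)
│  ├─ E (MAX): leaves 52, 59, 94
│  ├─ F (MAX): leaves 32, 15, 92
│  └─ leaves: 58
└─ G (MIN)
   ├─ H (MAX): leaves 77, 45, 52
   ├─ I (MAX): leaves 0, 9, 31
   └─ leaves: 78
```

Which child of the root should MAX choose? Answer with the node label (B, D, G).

C (MAX): max(66, 76, 66) = 76
B (MIN): min(76, 4, 6) = 4
E (MAX): max(52, 59, 94) = 94
F (MAX): max(32, 15, 92) = 92
D (MIN): min(94, 92, 58) = 58
H (MAX): max(77, 45, 52) = 77
I (MAX): max(0, 9, 31) = 31
G (MIN): min(77, 31, 78) = 31
Root (MAX): max(4, 58, 31) = 58
MAX picks the child with the highest value: D (value 58).

D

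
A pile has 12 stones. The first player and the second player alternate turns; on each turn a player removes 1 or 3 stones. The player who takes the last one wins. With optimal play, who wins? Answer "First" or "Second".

W/L table (W = player to move can force a win):
i:   0  1  2  3  4  5  6  7  8  9 10 11 12
     L  W  L  W  L  W  L  W  L  W  L  W  L
Position 12 is L, so the second player wins.

Second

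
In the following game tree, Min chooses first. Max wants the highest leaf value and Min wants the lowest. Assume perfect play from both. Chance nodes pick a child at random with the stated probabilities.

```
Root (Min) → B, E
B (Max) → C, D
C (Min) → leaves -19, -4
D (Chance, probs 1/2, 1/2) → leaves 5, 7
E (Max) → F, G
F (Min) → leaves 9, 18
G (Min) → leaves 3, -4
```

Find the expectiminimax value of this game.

6

C (Min): min(-19, -4) = -19
D (Chance): 1/2·5 + 1/2·7 = 6
B (Max): max(-19, 6) = 6
F (Min): min(9, 18) = 9
G (Min): min(3, -4) = -4
E (Max): max(9, -4) = 9
Root (Min): min(6, 9) = 6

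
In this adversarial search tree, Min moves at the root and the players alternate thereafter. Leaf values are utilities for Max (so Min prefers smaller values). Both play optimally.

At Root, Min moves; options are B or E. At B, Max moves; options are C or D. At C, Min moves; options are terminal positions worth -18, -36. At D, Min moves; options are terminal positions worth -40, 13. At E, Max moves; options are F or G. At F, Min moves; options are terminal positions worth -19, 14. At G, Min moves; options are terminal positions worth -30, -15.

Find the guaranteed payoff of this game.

C (Min): min(-18, -36) = -36
D (Min): min(-40, 13) = -40
B (Max): max(-36, -40) = -36
F (Min): min(-19, 14) = -19
G (Min): min(-30, -15) = -30
E (Max): max(-19, -30) = -19
Root (Min): min(-36, -19) = -36

-36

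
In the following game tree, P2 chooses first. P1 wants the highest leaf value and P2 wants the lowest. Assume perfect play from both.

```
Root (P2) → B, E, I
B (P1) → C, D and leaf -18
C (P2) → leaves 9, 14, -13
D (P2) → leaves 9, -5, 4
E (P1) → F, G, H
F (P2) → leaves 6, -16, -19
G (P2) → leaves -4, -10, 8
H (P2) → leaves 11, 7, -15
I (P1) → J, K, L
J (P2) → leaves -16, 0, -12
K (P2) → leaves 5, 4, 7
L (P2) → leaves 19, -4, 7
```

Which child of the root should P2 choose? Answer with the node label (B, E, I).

E

C (P2): min(9, 14, -13) = -13
D (P2): min(9, -5, 4) = -5
B (P1): max(-13, -5, -18) = -5
F (P2): min(6, -16, -19) = -19
G (P2): min(-4, -10, 8) = -10
H (P2): min(11, 7, -15) = -15
E (P1): max(-19, -10, -15) = -10
J (P2): min(-16, 0, -12) = -16
K (P2): min(5, 4, 7) = 4
L (P2): min(19, -4, 7) = -4
I (P1): max(-16, 4, -4) = 4
Root (P2): min(-5, -10, 4) = -10
P2 picks the child with the lowest value: E (value -10).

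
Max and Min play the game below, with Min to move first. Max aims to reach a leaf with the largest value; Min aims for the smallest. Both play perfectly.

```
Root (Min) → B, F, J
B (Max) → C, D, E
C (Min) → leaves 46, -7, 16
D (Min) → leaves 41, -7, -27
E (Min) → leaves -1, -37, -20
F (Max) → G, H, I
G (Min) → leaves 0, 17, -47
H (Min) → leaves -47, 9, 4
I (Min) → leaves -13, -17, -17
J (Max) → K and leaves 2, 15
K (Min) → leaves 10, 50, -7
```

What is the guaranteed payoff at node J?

15

K: min(10, 50, -7) = -7
J: max(-7, 2, 15) = 15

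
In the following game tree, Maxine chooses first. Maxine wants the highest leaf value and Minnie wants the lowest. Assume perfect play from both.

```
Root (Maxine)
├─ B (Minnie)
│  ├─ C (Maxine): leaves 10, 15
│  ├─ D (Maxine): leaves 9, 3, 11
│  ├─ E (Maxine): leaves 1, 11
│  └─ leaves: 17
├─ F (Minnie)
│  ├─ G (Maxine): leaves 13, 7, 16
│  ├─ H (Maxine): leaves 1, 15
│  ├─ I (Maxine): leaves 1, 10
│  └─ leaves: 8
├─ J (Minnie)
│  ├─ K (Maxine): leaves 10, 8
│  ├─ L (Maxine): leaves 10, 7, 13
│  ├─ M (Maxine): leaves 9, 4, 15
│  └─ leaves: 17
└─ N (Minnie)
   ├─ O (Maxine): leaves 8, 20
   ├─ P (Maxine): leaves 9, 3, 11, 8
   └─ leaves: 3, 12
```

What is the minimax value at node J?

K: max(10, 8) = 10
L: max(10, 7, 13) = 13
M: max(9, 4, 15) = 15
J: min(10, 13, 15, 17) = 10

10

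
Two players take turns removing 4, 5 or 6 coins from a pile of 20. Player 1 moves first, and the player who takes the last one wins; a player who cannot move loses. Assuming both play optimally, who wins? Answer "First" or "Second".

i:   0  1  2  3  4  5  6  7  8  9 10 11 12 13 14 15 16 17 18 19 20
     L  L  L  L  W  W  W  W  W  W  L  L  L  L  W  W  W  W  W  W  L
Position 20 is L, so the second player wins.

Second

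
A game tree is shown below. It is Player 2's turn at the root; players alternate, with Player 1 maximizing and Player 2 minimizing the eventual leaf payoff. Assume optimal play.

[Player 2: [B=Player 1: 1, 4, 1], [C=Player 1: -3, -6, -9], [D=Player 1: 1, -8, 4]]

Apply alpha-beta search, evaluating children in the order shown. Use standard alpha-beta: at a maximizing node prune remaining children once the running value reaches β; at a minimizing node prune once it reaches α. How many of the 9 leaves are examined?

B [α=-∞,β=+∞]: v=4
C [α=-∞,β=4]: v=-3
D [α=-∞,β=-3]: v=1 after child 1 ≥ β → β-cutoff, skip 2
Root [α=-∞,β=+∞]: v=-3
Leaves evaluated: 7 of 9.

7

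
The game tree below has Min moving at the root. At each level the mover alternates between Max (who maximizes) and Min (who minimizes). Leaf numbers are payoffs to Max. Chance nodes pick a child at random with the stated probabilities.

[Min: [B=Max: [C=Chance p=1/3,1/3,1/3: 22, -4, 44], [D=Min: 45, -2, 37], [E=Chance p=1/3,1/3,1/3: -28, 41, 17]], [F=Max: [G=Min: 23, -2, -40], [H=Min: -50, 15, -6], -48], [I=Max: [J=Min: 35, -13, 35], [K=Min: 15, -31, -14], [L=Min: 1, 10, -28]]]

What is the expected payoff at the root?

C (Chance): 1/3·22 + 1/3·-4 + 1/3·44 = 20.67
D (Min): min(45, -2, 37) = -2
E (Chance): 1/3·-28 + 1/3·41 + 1/3·17 = 10
B (Max): max(20.67, -2, 10) = 20.67
G (Min): min(23, -2, -40) = -40
H (Min): min(-50, 15, -6) = -50
F (Max): max(-40, -50, -48) = -40
J (Min): min(35, -13, 35) = -13
K (Min): min(15, -31, -14) = -31
L (Min): min(1, 10, -28) = -28
I (Max): max(-13, -31, -28) = -13
Root (Min): min(20.67, -40, -13) = -40

-40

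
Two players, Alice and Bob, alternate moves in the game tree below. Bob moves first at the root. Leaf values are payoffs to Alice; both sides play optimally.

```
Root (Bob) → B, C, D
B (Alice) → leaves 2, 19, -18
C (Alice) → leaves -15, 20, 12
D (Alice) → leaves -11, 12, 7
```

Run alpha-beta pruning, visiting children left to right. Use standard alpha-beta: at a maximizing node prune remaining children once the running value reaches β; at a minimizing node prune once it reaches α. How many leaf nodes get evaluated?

B [α=-∞,β=+∞]: v=19
C [α=-∞,β=19]: v=20 after child 2 ≥ β → β-cutoff, skip 1
D [α=-∞,β=19]: v=12
Root [α=-∞,β=+∞]: v=12
Leaves evaluated: 8 of 9.

8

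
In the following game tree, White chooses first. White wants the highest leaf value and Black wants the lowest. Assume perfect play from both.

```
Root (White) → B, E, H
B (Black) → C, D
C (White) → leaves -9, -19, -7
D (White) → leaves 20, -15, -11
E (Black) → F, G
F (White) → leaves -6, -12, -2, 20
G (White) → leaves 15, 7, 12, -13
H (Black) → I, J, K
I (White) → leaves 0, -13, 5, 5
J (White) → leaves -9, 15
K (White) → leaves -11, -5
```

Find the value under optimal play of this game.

C (White): max(-9, -19, -7) = -7
D (White): max(20, -15, -11) = 20
B (Black): min(-7, 20) = -7
F (White): max(-6, -12, -2, 20) = 20
G (White): max(15, 7, 12, -13) = 15
E (Black): min(20, 15) = 15
I (White): max(0, -13, 5, 5) = 5
J (White): max(-9, 15) = 15
K (White): max(-11, -5) = -5
H (Black): min(5, 15, -5) = -5
Root (White): max(-7, 15, -5) = 15

15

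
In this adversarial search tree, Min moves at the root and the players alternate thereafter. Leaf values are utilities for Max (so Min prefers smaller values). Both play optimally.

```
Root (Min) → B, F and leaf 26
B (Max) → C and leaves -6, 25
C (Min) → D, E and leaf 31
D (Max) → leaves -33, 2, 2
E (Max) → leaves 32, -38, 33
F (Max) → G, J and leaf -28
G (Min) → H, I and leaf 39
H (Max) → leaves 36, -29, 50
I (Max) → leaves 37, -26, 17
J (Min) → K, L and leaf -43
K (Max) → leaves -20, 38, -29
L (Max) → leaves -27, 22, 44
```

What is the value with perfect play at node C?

2

D: max(-33, 2, 2) = 2
E: max(32, -38, 33) = 33
C: min(2, 33, 31) = 2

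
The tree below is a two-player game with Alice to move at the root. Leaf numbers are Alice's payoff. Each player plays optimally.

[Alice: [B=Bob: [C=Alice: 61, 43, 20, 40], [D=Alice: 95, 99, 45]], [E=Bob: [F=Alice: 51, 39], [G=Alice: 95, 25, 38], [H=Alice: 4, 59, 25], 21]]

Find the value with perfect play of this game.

C (Alice): max(61, 43, 20, 40) = 61
D (Alice): max(95, 99, 45) = 99
B (Bob): min(61, 99) = 61
F (Alice): max(51, 39) = 51
G (Alice): max(95, 25, 38) = 95
H (Alice): max(4, 59, 25) = 59
E (Bob): min(51, 95, 59, 21) = 21
Root (Alice): max(61, 21) = 61

61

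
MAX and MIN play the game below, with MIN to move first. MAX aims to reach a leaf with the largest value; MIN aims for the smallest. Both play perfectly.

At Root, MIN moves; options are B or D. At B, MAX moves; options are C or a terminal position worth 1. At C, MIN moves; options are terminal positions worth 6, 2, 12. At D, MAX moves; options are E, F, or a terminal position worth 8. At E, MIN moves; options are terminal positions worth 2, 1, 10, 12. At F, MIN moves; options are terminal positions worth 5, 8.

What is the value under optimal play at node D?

E: min(2, 1, 10, 12) = 1
F: min(5, 8) = 5
D: max(1, 5, 8) = 8

8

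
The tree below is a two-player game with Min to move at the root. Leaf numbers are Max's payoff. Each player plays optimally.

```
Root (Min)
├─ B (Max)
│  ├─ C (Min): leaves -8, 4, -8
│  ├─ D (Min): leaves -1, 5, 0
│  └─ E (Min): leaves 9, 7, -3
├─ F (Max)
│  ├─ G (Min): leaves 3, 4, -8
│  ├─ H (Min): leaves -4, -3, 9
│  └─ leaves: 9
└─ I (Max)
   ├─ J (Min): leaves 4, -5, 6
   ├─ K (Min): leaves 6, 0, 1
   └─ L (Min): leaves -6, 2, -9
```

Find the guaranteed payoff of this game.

C (Min): min(-8, 4, -8) = -8
D (Min): min(-1, 5, 0) = -1
E (Min): min(9, 7, -3) = -3
B (Max): max(-8, -1, -3) = -1
G (Min): min(3, 4, -8) = -8
H (Min): min(-4, -3, 9) = -4
F (Max): max(-8, -4, 9) = 9
J (Min): min(4, -5, 6) = -5
K (Min): min(6, 0, 1) = 0
L (Min): min(-6, 2, -9) = -9
I (Max): max(-5, 0, -9) = 0
Root (Min): min(-1, 9, 0) = -1

-1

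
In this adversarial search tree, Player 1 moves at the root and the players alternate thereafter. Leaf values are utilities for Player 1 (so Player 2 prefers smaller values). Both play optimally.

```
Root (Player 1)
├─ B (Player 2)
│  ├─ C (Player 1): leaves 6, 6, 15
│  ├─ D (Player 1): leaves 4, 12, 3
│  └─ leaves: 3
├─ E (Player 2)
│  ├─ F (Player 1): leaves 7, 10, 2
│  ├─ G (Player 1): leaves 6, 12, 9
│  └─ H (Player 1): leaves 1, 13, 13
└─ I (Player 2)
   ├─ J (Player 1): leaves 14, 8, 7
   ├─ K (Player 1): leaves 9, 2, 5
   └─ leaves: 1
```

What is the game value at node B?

3

C: max(6, 6, 15) = 15
D: max(4, 12, 3) = 12
B: min(15, 12, 3) = 3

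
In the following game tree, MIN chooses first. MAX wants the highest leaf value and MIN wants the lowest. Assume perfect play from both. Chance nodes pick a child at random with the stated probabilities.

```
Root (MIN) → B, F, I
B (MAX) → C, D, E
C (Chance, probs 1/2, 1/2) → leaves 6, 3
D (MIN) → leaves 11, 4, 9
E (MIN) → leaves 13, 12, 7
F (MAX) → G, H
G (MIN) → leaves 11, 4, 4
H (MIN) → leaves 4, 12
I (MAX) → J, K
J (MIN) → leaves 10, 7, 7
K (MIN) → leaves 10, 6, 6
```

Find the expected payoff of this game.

4

C (Chance): 1/2·6 + 1/2·3 = 4.5
D (MIN): min(11, 4, 9) = 4
E (MIN): min(13, 12, 7) = 7
B (MAX): max(4.5, 4, 7) = 7
G (MIN): min(11, 4, 4) = 4
H (MIN): min(4, 12) = 4
F (MAX): max(4, 4) = 4
J (MIN): min(10, 7, 7) = 7
K (MIN): min(10, 6, 6) = 6
I (MAX): max(7, 6) = 7
Root (MIN): min(7, 4, 7) = 4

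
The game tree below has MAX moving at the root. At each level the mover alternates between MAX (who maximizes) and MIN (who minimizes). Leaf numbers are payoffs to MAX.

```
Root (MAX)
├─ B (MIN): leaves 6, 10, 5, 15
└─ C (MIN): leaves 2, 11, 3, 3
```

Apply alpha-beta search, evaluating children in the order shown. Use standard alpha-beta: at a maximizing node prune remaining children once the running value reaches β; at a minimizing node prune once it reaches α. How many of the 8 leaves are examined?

5

B [α=-∞,β=+∞]: v=5
C [α=5,β=+∞]: v=2 after child 1 ≤ α → α-cutoff, skip 3
Root [α=-∞,β=+∞]: v=5
Leaves evaluated: 5 of 8.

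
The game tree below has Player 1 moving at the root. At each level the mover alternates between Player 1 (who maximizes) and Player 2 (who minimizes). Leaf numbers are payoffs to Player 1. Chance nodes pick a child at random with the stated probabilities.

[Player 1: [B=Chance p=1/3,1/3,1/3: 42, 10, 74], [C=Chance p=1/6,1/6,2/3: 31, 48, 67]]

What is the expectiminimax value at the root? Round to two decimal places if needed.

57.83

B (Chance): 1/3·42 + 1/3·10 + 1/3·74 = 42
C (Chance): 1/6·31 + 1/6·48 + 2/3·67 = 57.83
Root (Player 1): max(42, 57.83) = 57.83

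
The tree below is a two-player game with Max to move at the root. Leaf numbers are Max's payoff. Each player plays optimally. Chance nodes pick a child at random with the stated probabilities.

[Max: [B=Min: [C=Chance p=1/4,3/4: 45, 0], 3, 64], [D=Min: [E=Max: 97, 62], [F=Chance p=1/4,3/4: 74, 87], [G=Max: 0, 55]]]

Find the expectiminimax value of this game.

55

C (Chance): 1/4·45 + 3/4·0 = 11.25
B (Min): min(11.25, 3, 64) = 3
E (Max): max(97, 62) = 97
F (Chance): 1/4·74 + 3/4·87 = 83.75
G (Max): max(0, 55) = 55
D (Min): min(97, 83.75, 55) = 55
Root (Max): max(3, 55) = 55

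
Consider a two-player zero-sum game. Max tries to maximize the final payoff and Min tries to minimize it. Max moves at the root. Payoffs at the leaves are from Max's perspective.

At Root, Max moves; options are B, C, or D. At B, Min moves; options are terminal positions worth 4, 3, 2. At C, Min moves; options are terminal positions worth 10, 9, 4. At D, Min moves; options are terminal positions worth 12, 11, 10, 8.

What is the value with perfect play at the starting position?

B (Min): min(4, 3, 2) = 2
C (Min): min(10, 9, 4) = 4
D (Min): min(12, 11, 10, 8) = 8
Root (Max): max(2, 4, 8) = 8

8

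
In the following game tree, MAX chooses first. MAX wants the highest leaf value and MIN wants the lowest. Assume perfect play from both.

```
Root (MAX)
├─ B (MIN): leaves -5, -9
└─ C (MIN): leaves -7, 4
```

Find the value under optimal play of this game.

-7

B (MIN): min(-5, -9) = -9
C (MIN): min(-7, 4) = -7
Root (MAX): max(-9, -7) = -7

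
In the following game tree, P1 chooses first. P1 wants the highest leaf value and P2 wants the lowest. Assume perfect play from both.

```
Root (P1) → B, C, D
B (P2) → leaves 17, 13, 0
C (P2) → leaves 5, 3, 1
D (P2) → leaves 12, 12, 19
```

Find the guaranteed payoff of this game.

B (P2): min(17, 13, 0) = 0
C (P2): min(5, 3, 1) = 1
D (P2): min(12, 12, 19) = 12
Root (P1): max(0, 1, 12) = 12

12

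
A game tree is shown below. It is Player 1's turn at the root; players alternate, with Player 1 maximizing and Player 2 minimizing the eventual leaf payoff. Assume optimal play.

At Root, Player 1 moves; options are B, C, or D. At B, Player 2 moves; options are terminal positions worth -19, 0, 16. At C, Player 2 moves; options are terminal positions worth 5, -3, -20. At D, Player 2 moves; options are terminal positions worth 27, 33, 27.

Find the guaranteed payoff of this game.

B (Player 2): min(-19, 0, 16) = -19
C (Player 2): min(5, -3, -20) = -20
D (Player 2): min(27, 33, 27) = 27
Root (Player 1): max(-19, -20, 27) = 27

27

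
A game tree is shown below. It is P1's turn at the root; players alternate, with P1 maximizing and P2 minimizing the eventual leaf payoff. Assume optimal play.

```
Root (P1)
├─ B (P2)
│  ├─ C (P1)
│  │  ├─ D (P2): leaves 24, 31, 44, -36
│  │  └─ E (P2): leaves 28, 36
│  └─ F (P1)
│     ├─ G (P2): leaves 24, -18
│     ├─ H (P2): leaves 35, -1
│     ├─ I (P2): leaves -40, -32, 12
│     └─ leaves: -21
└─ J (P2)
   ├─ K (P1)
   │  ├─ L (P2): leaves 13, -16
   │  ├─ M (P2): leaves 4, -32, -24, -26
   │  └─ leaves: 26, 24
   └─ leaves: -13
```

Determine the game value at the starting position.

D (P2): min(24, 31, 44, -36) = -36
E (P2): min(28, 36) = 28
C (P1): max(-36, 28) = 28
G (P2): min(24, -18) = -18
H (P2): min(35, -1) = -1
I (P2): min(-40, -32, 12) = -40
F (P1): max(-18, -1, -40, -21) = -1
B (P2): min(28, -1) = -1
L (P2): min(13, -16) = -16
M (P2): min(4, -32, -24, -26) = -32
K (P1): max(-16, -32, 26, 24) = 26
J (P2): min(26, -13) = -13
Root (P1): max(-1, -13) = -1

-1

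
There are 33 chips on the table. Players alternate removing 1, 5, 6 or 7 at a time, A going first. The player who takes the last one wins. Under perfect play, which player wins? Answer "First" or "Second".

First

Compute winning (W) and losing (L) positions by backward induction:
i:   0  1  2  3  4  5  6  7  8  9 10 11 12 13 14 15 16 17 18 19 20 21 22 23 24 25 26 27 28 29 30 31 32 33
     L  W  L  W  L  W  W  W  W  W  W  W  L  W  L  W  L  W  W  W  W  W  W  W  L  W  L  W  L  W  W  W  W  W
Position 33 is W, so the first player wins.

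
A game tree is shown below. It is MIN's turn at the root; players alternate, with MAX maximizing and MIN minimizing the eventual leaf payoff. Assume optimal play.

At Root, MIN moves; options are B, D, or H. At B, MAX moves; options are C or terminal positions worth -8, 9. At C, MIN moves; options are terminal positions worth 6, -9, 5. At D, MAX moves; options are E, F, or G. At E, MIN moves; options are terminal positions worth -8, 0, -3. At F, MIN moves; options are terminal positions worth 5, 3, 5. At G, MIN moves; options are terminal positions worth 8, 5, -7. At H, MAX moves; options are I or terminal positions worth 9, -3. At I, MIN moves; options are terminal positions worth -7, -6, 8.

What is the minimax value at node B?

9

C: min(6, -9, 5) = -9
B: max(-9, -8, 9) = 9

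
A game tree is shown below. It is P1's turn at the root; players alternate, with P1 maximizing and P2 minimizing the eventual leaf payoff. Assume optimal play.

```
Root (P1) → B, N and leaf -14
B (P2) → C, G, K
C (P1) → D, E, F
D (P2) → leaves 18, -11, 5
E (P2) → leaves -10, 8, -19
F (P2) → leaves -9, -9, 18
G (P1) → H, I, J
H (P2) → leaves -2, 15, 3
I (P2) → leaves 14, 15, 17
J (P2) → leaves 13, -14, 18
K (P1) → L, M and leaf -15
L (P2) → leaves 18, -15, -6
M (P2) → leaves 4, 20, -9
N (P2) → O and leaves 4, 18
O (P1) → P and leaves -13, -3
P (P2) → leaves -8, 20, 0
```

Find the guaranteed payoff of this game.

-3

D (P2): min(18, -11, 5) = -11
E (P2): min(-10, 8, -19) = -19
F (P2): min(-9, -9, 18) = -9
C (P1): max(-11, -19, -9) = -9
H (P2): min(-2, 15, 3) = -2
I (P2): min(14, 15, 17) = 14
J (P2): min(13, -14, 18) = -14
G (P1): max(-2, 14, -14) = 14
L (P2): min(18, -15, -6) = -15
M (P2): min(4, 20, -9) = -9
K (P1): max(-15, -9, -15) = -9
B (P2): min(-9, 14, -9) = -9
P (P2): min(-8, 20, 0) = -8
O (P1): max(-8, -13, -3) = -3
N (P2): min(-3, 4, 18) = -3
Root (P1): max(-9, -3, -14) = -3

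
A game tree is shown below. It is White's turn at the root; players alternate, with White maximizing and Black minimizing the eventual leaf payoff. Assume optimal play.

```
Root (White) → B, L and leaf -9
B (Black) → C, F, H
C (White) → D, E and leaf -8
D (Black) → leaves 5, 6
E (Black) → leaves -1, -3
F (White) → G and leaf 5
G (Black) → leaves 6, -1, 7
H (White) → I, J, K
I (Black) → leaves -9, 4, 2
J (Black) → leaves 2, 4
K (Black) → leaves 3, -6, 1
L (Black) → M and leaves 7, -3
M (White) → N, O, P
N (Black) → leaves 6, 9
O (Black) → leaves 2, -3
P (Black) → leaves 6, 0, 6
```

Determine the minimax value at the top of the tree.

D (Black): min(5, 6) = 5
E (Black): min(-1, -3) = -3
C (White): max(5, -3, -8) = 5
G (Black): min(6, -1, 7) = -1
F (White): max(-1, 5) = 5
I (Black): min(-9, 4, 2) = -9
J (Black): min(2, 4) = 2
K (Black): min(3, -6, 1) = -6
H (White): max(-9, 2, -6) = 2
B (Black): min(5, 5, 2) = 2
N (Black): min(6, 9) = 6
O (Black): min(2, -3) = -3
P (Black): min(6, 0, 6) = 0
M (White): max(6, -3, 0) = 6
L (Black): min(6, 7, -3) = -3
Root (White): max(2, -3, -9) = 2

2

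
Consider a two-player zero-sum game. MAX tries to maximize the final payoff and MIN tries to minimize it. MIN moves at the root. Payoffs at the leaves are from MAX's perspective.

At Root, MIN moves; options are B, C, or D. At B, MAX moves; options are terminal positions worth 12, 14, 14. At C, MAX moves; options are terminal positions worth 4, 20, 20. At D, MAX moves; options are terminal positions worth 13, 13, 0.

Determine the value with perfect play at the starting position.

B (MAX): max(12, 14, 14) = 14
C (MAX): max(4, 20, 20) = 20
D (MAX): max(13, 13, 0) = 13
Root (MIN): min(14, 20, 13) = 13

13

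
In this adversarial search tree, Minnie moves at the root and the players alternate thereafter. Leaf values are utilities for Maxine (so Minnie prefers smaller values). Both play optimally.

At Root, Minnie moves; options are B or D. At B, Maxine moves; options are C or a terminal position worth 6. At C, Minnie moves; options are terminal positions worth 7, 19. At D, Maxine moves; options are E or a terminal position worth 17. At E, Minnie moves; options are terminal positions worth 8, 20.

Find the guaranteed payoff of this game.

7

C (Minnie): min(7, 19) = 7
B (Maxine): max(7, 6) = 7
E (Minnie): min(8, 20) = 8
D (Maxine): max(8, 17) = 17
Root (Minnie): min(7, 17) = 7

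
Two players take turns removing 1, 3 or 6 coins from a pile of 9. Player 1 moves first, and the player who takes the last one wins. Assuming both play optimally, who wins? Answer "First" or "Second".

Second

W/L table (W = player to move can force a win):
i:   0  1  2  3  4  5  6  7  8  9
     L  W  L  W  L  W  W  W  W  L
Position 9 is L, so the second player wins.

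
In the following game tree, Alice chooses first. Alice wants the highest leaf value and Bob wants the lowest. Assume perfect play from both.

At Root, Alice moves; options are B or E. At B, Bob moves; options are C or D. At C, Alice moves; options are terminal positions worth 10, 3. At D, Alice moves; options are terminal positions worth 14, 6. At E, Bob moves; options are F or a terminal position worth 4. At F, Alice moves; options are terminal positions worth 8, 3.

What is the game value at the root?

10

C (Alice): max(10, 3) = 10
D (Alice): max(14, 6) = 14
B (Bob): min(10, 14) = 10
F (Alice): max(8, 3) = 8
E (Bob): min(8, 4) = 4
Root (Alice): max(10, 4) = 10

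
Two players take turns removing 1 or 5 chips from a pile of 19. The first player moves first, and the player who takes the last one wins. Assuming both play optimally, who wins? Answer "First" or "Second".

First

Compute winning (W) and losing (L) positions by backward induction:
i:   0  1  2  3  4  5  6  7  8  9 10 11 12 13 14 15 16 17 18 19
     L  W  L  W  L  W  L  W  L  W  L  W  L  W  L  W  L  W  L  W
Position 19 is W, so the first player wins.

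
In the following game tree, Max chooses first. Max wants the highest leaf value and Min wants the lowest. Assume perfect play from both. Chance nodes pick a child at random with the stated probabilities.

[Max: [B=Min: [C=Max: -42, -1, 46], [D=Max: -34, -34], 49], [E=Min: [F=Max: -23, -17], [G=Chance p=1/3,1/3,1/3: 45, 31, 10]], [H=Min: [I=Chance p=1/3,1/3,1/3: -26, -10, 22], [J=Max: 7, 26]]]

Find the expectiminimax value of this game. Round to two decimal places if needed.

-4.67

C (Max): max(-42, -1, 46) = 46
D (Max): max(-34, -34) = -34
B (Min): min(46, -34, 49) = -34
F (Max): max(-23, -17) = -17
G (Chance): 1/3·45 + 1/3·31 + 1/3·10 = 28.67
E (Min): min(-17, 28.67) = -17
I (Chance): 1/3·-26 + 1/3·-10 + 1/3·22 = -4.67
J (Max): max(7, 26) = 26
H (Min): min(-4.67, 26) = -4.67
Root (Max): max(-34, -17, -4.67) = -4.67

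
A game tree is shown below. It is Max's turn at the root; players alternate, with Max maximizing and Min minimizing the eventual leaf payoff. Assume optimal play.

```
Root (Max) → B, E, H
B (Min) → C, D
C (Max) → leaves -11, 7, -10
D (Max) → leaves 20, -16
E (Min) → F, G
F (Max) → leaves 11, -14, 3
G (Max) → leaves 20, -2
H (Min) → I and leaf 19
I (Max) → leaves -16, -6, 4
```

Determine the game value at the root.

C (Max): max(-11, 7, -10) = 7
D (Max): max(20, -16) = 20
B (Min): min(7, 20) = 7
F (Max): max(11, -14, 3) = 11
G (Max): max(20, -2) = 20
E (Min): min(11, 20) = 11
I (Max): max(-16, -6, 4) = 4
H (Min): min(4, 19) = 4
Root (Max): max(7, 11, 4) = 11

11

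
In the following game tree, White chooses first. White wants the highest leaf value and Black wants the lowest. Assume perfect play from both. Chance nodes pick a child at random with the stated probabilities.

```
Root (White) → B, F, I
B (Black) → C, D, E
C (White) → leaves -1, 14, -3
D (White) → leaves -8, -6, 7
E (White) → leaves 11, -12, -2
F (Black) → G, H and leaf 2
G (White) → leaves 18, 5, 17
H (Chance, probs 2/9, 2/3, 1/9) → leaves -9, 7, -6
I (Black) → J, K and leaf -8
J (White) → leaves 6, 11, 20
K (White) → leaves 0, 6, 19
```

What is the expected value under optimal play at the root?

7

C (White): max(-1, 14, -3) = 14
D (White): max(-8, -6, 7) = 7
E (White): max(11, -12, -2) = 11
B (Black): min(14, 7, 11) = 7
G (White): max(18, 5, 17) = 18
H (Chance): 2/9·-9 + 2/3·7 + 1/9·-6 = 2
F (Black): min(18, 2, 2) = 2
J (White): max(6, 11, 20) = 20
K (White): max(0, 6, 19) = 19
I (Black): min(20, 19, -8) = -8
Root (White): max(7, 2, -8) = 7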